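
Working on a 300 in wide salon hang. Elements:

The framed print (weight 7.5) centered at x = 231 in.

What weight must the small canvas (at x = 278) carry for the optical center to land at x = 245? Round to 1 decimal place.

The single fixed element contributes weight 7.5, moment 7.5·231 = 1732.5.
Set Σw·x/Σw = 245: (1732.5 + 278w) = 245·(7.5 + w).
Rearranging, w·(278 − 245) = 245·7.5 − 1732.5 = 105.0, so w ≈ 105.0/33 = 3.18.

w ≈ 3.2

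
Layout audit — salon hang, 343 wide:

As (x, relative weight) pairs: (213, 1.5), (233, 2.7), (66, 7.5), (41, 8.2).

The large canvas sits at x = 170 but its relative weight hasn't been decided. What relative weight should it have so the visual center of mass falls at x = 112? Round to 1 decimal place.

Existing Σw = 19.9 (1.5 + 2.7 + 7.5 + 8.2); existing moment 1.5·213 + 2.7·233 + 7.5·66 + 8.2·41 = 1779.8.
Balance at x = 112 requires (1779.8 + w·170) / (19.9 + w) = 112.
Solving: w = (112·19.9 − 1779.8) / (170 − 112) = 449.0 / 58 ≈ 7.74.

w ≈ 7.7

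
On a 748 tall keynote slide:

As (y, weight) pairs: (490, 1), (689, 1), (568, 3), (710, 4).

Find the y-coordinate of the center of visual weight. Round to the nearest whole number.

y ≈ 636

Σw = 1 + 1 + 3 + 4 = 9.
y: (1·490 + 1·689 + 3·568 + 4·710) / 9 = 5723 / 9 ≈ 635.89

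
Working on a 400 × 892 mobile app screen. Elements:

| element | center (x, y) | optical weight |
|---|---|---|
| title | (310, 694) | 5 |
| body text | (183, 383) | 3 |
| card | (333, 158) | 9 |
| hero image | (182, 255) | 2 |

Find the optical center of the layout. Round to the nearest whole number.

(287, 345)

Weights sum to 5 + 3 + 9 + 2 = 19.
x: (5·310 + 3·183 + 9·333 + 2·182) / 19 = 5460 / 19 ≈ 287.37
y: (5·694 + 3·383 + 9·158 + 2·255) / 19 = 6551 / 19 ≈ 344.79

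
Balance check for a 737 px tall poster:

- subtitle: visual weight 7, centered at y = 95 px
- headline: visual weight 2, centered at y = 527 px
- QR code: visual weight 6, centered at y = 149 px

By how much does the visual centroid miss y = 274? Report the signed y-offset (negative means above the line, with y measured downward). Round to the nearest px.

Weights sum to 7 + 2 + 6 = 15.
y-moment: 7·95 + 2·527 + 6·149 = 2613; centroid 2613/15 ≈ 174.20.
Difference: 174.20 − 274 ≈ -99.80.

≈ -100 px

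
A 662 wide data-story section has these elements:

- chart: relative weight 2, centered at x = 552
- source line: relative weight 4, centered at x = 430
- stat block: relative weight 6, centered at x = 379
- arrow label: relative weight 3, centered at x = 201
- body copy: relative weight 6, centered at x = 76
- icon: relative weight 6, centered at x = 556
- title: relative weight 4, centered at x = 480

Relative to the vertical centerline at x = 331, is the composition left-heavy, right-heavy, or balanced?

right-heavy

Weights sum to 2 + 4 + 6 + 3 + 6 + 6 + 4 = 31.
x-moment: 2·552 + 4·430 + 6·379 + 3·201 + 6·76 + 6·556 + 4·480 = 11413; centroid 11413/31 ≈ 368.16.
368.2 vs midline 331 → right-heavy.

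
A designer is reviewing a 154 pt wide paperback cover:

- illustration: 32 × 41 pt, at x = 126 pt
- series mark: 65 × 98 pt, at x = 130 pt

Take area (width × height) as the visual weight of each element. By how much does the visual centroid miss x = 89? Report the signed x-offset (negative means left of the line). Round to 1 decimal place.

≈ 40.3 pt

Taking area as weight: illustration 32·41 = 1312, series mark 65·98 = 6370. Sum 7682.
x: (1312·126 + 6370·130) / 7682 = 993412 / 7682 ≈ 129.32
Against x = 89, that's 129.32 − 89 = 40.32.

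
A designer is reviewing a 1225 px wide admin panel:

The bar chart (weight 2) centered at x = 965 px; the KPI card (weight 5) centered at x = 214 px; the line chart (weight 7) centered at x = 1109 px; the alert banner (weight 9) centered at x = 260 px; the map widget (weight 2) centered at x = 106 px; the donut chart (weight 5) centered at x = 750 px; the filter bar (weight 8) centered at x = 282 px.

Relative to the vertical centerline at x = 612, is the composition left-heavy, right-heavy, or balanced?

left-heavy

Σw = 2 + 5 + 7 + 9 + 2 + 5 + 8 = 38.
Σw·x = 19321; x̄ = 19321/38 ≈ 508.45.
508.4 vs midline 612 → left-heavy.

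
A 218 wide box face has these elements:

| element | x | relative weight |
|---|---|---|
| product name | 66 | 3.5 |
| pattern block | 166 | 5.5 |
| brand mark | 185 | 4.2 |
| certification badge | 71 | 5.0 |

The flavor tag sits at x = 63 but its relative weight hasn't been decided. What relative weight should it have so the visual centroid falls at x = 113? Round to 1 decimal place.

Known weights sum to 3.5 + 5.5 + 4.2 + 5.0 = 18.2; their moment is 3.5·66 + 5.5·166 + 4.2·185 + 5.0·71 = 2276.0.
Balance at x = 113 requires (2276.0 + w·63) / (18.2 + w) = 113.
Rearranging, w·(63 − 113) = 113·18.2 − 2276.0 = -219.4, so w ≈ -219.4/-50 = 4.39.

w ≈ 4.4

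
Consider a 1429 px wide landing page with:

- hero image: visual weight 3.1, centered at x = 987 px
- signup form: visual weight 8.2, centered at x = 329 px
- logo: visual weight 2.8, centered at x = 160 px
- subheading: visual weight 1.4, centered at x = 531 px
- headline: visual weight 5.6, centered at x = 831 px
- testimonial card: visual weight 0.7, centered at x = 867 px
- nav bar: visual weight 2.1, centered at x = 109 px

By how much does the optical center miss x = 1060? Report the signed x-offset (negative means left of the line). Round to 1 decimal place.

Σw = 3.1 + 8.2 + 2.8 + 1.4 + 5.6 + 0.7 + 2.1 = 23.9.
x: moment 12438.3 / weight 23.9 ≈ 520.43
Offset from x = 1060: 520.43 − 1060 ≈ -539.57.

≈ -539.6 px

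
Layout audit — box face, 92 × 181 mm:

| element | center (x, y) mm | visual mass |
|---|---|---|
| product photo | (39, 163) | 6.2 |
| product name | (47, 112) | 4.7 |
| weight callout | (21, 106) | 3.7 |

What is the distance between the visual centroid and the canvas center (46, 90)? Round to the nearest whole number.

Weights sum to 6.2 + 4.7 + 3.7 = 14.6.
x: (6.2·39 + 4.7·47 + 3.7·21) / 14.6 = 540.4 / 14.6 ≈ 37.01
y: (6.2·163 + 4.7·112 + 3.7·106) / 14.6 = 1929.2 / 14.6 ≈ 132.14
From (46, 90): dx = -8.99, dy = 42.14, so the distance is √(dx²+dy²) ≈ 43.08.

≈ 43 mm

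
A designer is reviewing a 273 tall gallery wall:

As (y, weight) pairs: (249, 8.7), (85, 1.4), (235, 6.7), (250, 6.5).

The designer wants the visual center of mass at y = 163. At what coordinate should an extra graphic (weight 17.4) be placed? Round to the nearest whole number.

y ≈ 66

With the extra graphic, Σw becomes 8.7 + 1.4 + 6.7 + 6.5 + 17.4 = 40.7.
Along y: (5484.8 + 17.4·y) / 40.7 = 163 (existing moment 8.7·249 + 1.4·85 + 6.7·235 + 6.5·250 = 5484.8) ⇒ y = (6634.1 − 5484.8) / 17.4 ≈ 66.05.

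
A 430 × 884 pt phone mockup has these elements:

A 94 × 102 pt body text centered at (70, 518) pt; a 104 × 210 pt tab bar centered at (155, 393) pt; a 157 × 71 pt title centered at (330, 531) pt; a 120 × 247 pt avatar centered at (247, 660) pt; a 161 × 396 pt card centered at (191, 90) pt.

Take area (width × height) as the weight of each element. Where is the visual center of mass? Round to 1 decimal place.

(200.3, 329.3)

Taking area as weight: body text 94·102 = 9588, tab bar 104·210 = 21840, title 157·71 = 11147, avatar 120·247 = 29640, card 161·396 = 63756. Sum 135971.
Σw·x = 9588·70 + 21840·155 + 11147·330 + 29640·247 + 63756·191 = 27233346, so x̄ = 27233346/135971 ≈ 200.29.
Σw·y = 9588·518 + 21840·393 + 11147·531 + 29640·660 + 63756·90 = 44769201, so ȳ = 44769201/135971 ≈ 329.26.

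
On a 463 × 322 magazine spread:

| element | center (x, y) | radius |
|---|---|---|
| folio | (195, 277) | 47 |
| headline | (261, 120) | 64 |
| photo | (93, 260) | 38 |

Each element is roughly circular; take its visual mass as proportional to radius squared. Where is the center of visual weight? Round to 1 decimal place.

Weights ∝ r²: folio 47² = 2209, headline 64² = 4096, photo 38² = 1444; Σw = 7749.
Σw·x = 2209·195 + 4096·261 + 1444·93 = 1634103, so x̄ = 1634103/7749 ≈ 210.88.
Σw·y = 2209·277 + 4096·120 + 1444·260 = 1478853, so ȳ = 1478853/7749 ≈ 190.84.

(210.9, 190.8)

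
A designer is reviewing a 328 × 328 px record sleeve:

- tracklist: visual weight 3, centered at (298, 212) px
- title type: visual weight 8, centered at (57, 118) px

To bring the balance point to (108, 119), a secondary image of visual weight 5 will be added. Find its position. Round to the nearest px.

(76, 65)

With the secondary image, Σw becomes 3 + 8 + 5 = 16.
x: need Σw·x = 16·108 = 1728. Existing = 3·298 + 8·57 = 1350. Remainder 378 / 5 ≈ 75.60.
y: need Σw·y = 16·119 = 1904. Existing = 3·212 + 8·118 = 1580. Remainder 324 / 5 ≈ 64.80.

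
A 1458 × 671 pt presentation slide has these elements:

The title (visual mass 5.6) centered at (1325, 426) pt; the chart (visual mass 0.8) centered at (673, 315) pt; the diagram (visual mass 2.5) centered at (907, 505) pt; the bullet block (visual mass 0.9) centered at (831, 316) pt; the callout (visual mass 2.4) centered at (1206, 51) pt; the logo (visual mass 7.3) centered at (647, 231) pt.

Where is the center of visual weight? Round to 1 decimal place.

(953.4, 307.3)

Σw = 5.6 + 0.8 + 2.5 + 0.9 + 2.4 + 7.3 = 19.5.
Σw·x = 18591.3; x̄ = 18591.3/19.5 ≈ 953.40.
y: moment 5993.2 / weight 19.5 ≈ 307.34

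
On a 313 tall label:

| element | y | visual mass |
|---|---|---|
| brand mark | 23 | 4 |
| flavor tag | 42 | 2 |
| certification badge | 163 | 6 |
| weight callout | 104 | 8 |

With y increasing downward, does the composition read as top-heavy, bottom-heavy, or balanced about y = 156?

Σw = 4 + 2 + 6 + 8 = 20.
y-moment: 4·23 + 2·42 + 6·163 + 8·104 = 1986; centroid 1986/20 ≈ 99.30.
Since 99.3 is above (smaller y than) 156, the composition reads top-heavy.

top-heavy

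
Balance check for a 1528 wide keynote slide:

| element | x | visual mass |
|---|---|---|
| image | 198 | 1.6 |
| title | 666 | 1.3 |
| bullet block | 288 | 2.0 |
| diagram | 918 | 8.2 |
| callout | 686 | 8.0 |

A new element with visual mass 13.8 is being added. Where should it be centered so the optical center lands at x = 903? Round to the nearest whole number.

x ≈ 1213

New total weight: (1.6 + 1.3 + 2.0 + 8.2 + 8.0) + 13.8 = 34.9.
x: target moment 34.9×903 = 31514.7; current 1.6·198 + 1.3·666 + 2.0·288 + 8.2·918 + 8.0·686 = 14774.2; the new element supplies 16740.5, so x = 16740.5/13.8 ≈ 1213.08.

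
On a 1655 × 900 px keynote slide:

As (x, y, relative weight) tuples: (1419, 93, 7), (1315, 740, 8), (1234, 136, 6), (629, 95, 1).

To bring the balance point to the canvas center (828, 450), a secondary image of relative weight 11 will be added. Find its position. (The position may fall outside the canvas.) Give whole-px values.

(-106, 670)

New total weight: (7 + 8 + 6 + 1) + 11 = 33.
x: need Σw·x = 33·828 = 27324. Existing = 7·1419 + 8·1315 + 6·1234 + 1·629 = 28486. Remainder -1162 / 11 ≈ -105.64.
y: need Σw·y = 33·450 = 14850. Existing = 7·93 + 8·740 + 6·136 + 1·95 = 7482. Remainder 7368 / 11 ≈ 669.82.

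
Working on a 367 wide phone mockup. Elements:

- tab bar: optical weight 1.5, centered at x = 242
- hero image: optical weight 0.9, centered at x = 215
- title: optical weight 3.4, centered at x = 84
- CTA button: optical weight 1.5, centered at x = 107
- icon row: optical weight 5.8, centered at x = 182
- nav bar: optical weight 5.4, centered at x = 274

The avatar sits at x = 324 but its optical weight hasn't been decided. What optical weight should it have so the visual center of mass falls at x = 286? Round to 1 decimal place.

w ≈ 46.1

Fixed elements: Σw = 1.5 + 0.9 + 3.4 + 1.5 + 5.8 + 5.4 = 18.5, Σw·x = 1.5·242 + 0.9·215 + 3.4·84 + 1.5·107 + 5.8·182 + 5.4·274 = 3537.8.
Set Σw·x/Σw = 286: (3537.8 + 324w) = 286·(18.5 + w).
So w = (286·18.5 − 3537.8)/(324 − 286) = 1753.2/38 ≈ 46.14.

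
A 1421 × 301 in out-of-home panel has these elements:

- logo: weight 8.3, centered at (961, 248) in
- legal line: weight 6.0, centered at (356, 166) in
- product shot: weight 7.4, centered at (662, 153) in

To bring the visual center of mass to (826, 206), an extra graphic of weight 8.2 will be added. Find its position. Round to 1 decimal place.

With the extra graphic, Σw becomes 8.3 + 6.0 + 7.4 + 8.2 = 29.9.
x: target moment 29.9×826 = 24697.4; current 8.3·961 + 6.0·356 + 7.4·662 = 15011.1; the extra graphic supplies 9686.3, so x = 9686.3/8.2 ≈ 1181.26.
y: target moment 29.9×206 = 6159.4; current 8.3·248 + 6.0·166 + 7.4·153 = 4186.6; the extra graphic supplies 1972.8, so y = 1972.8/8.2 ≈ 240.59.

(1181.3, 240.6)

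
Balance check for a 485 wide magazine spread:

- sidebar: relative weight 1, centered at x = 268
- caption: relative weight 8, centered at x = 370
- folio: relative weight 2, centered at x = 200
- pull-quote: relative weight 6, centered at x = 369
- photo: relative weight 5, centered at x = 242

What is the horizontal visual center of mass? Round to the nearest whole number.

Weights sum to 1 + 8 + 2 + 6 + 5 = 22.
Σw·x = 1·268 + 8·370 + 2·200 + 6·369 + 5·242 = 7052, so x̄ = 7052/22 ≈ 320.55.

x ≈ 321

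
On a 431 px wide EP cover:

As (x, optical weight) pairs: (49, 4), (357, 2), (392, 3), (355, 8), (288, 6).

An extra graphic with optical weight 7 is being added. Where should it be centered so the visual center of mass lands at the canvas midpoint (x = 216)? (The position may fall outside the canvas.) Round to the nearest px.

New total weight: (4 + 2 + 3 + 8 + 6) + 7 = 30.
x: need Σw·x = 30·216 = 6480. Existing = 4·49 + 2·357 + 3·392 + 8·355 + 6·288 = 6654. Remainder -174 / 7 ≈ -24.86.

x ≈ -25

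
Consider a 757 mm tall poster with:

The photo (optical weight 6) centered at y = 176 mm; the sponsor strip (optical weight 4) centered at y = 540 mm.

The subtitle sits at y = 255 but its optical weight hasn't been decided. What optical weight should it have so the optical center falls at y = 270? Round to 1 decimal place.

w ≈ 34.4

Existing Σw = 10 (6 + 4); existing moment 6·176 + 4·540 = 3216.
For the centroid to hit 270: (3216 + w·255) / (10 + w) = 270.
Rearranging, w·(255 − 270) = 270·10 − 3216 = -516, so w ≈ -516/-15 = 34.40.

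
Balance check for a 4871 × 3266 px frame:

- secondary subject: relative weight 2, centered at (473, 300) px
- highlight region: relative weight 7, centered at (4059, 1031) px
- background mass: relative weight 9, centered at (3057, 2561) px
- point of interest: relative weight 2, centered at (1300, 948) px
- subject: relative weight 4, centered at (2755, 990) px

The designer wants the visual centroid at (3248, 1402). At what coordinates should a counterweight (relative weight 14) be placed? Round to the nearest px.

(3781, 1182)

New total weight: (2 + 7 + 9 + 2 + 4) + 14 = 38.
x: target moment 38×3248 = 123424; current 2·473 + 7·4059 + 9·3057 + 2·1300 + 4·2755 = 70492; the counterweight supplies 52932, so x = 52932/14 ≈ 3780.86.
y: target moment 38×1402 = 53276; current 2·300 + 7·1031 + 9·2561 + 2·948 + 4·990 = 36722; the counterweight supplies 16554, so y = 16554/14 ≈ 1182.43.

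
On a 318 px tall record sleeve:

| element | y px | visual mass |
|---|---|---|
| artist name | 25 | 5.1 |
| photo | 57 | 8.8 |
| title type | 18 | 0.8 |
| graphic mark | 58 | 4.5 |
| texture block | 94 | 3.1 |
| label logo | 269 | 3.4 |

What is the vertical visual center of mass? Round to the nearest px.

Weights sum to 5.1 + 8.8 + 0.8 + 4.5 + 3.1 + 3.4 = 25.7.
y-moment: 5.1·25 + 8.8·57 + 0.8·18 + 4.5·58 + 3.1·94 + 3.4·269 = 2110.5; centroid 2110.5/25.7 ≈ 82.12.

y ≈ 82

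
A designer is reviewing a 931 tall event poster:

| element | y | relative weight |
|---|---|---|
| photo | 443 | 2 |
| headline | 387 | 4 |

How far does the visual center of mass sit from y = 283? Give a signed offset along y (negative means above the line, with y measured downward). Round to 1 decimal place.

Total weight = 2 + 4 = 6.
y: (2·443 + 4·387) / 6 = 2434 / 6 ≈ 405.67
Difference: 405.67 − 283 ≈ 122.67.

≈ 122.7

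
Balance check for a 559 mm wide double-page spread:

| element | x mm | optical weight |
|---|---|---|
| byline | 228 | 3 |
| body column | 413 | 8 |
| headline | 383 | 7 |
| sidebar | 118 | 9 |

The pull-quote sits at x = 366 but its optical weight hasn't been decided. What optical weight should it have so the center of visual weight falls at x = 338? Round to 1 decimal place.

Known weights sum to 3 + 8 + 7 + 9 = 27; their moment is 3·228 + 8·413 + 7·383 + 9·118 = 7731.
Balance at x = 338 requires (7731 + w·366) / (27 + w) = 338.
Rearranging, w·(366 − 338) = 338·27 − 7731 = 1395, so w ≈ 1395/28 = 49.82.

w ≈ 49.8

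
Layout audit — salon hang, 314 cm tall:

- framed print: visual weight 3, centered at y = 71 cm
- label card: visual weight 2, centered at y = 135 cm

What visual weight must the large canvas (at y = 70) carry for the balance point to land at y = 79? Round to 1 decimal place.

Existing Σw = 5 (3 + 2); existing moment 3·71 + 2·135 = 483.
Set Σw·y/Σw = 79: (483 + 70w) = 79·(5 + w).
So w = (79·5 − 483)/(70 − 79) = -88/-9 ≈ 9.78.

w ≈ 9.8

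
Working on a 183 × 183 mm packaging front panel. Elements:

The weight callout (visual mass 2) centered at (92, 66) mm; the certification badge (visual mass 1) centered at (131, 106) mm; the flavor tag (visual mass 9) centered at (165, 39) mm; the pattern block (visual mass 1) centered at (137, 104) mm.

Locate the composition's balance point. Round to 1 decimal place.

Weights sum to 2 + 1 + 9 + 1 = 13.
x-moment: 2·92 + 1·131 + 9·165 + 1·137 = 1937; centroid 1937/13 ≈ 149.00.
y-moment: 2·66 + 1·106 + 9·39 + 1·104 = 693; centroid 693/13 ≈ 53.31.

(149.0, 53.3)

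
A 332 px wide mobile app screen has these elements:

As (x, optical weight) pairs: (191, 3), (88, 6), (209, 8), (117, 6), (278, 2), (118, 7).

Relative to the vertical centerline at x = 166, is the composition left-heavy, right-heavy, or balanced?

Total weight = 3 + 6 + 8 + 6 + 2 + 7 = 32.
x: moment 4857 / weight 32 ≈ 151.78
151.8 lies left of the midline 166, so the layout is left-heavy.

left-heavy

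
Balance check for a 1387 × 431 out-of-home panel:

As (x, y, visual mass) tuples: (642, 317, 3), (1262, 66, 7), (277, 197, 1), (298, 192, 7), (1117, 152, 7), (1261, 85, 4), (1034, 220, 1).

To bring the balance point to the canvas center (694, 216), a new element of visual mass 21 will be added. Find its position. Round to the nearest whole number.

(399, 307)

New total weight: (3 + 7 + 1 + 7 + 7 + 4 + 1) + 21 = 51.
x: need Σw·x = 51·694 = 35394. Existing = 3·642 + 7·1262 + 1·277 + 7·298 + 7·1117 + 4·1261 + 1·1034 = 27020. Remainder 8374 / 21 ≈ 398.76.
y: need Σw·y = 51·216 = 11016. Existing = 3·317 + 7·66 + 1·197 + 7·192 + 7·152 + 4·85 + 1·220 = 4578. Remainder 6438 / 21 ≈ 306.57.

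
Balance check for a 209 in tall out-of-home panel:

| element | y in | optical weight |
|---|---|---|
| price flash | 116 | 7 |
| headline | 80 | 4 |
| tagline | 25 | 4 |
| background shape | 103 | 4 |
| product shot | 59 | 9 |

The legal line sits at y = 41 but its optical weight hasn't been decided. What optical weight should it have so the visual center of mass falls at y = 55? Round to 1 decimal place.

Existing Σw = 28 (7 + 4 + 4 + 4 + 9); existing moment 7·116 + 4·80 + 4·25 + 4·103 + 9·59 = 2175.
Balance at y = 55 requires (2175 + w·41) / (28 + w) = 55.
Rearranging, w·(41 − 55) = 55·28 − 2175 = -635, so w ≈ -635/-14 = 45.36.

w ≈ 45.4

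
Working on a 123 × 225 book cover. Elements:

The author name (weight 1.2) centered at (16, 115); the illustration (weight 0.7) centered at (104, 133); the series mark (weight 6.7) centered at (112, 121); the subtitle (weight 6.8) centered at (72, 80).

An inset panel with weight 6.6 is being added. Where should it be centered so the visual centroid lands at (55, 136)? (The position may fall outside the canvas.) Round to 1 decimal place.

New total weight: (1.2 + 0.7 + 6.7 + 6.8) + 6.6 = 22.0.
Along x: (1332.0 + 6.6·x) / 22.0 = 55 (existing moment 1.2·16 + 0.7·104 + 6.7·112 + 6.8·72 = 1332.0) ⇒ x = (1210.0 − 1332.0) / 6.6 ≈ -18.48.
Along y: (1585.8 + 6.6·y) / 22.0 = 136 (existing moment 1.2·115 + 0.7·133 + 6.7·121 + 6.8·80 = 1585.8) ⇒ y = (2992.0 − 1585.8) / 6.6 ≈ 213.06.

(-18.5, 213.1)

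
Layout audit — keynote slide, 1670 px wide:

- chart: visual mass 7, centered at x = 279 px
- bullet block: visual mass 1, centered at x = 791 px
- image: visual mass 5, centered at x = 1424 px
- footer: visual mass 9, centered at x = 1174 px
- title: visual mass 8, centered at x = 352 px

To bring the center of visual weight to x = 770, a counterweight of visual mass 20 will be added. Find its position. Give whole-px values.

New total weight: (7 + 1 + 5 + 9 + 8) + 20 = 50.
x: target moment 50×770 = 38500; current 7·279 + 1·791 + 5·1424 + 9·1174 + 8·352 = 23246; the counterweight supplies 15254, so x = 15254/20 ≈ 762.70.

x ≈ 763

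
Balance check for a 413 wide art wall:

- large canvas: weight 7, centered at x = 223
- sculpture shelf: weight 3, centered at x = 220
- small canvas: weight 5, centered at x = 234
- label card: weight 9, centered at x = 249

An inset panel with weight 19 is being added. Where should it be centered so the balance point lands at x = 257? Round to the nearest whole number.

x ≈ 285

With the inset panel, Σw becomes 7 + 3 + 5 + 9 + 19 = 43.
x: need Σw·x = 43·257 = 11051. Existing = 7·223 + 3·220 + 5·234 + 9·249 = 5632. Remainder 5419 / 19 ≈ 285.21.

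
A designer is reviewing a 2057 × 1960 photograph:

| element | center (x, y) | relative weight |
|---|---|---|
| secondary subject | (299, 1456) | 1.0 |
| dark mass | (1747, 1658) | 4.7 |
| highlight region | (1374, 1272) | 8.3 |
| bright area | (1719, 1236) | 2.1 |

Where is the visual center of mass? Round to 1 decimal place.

Total weight = 1.0 + 4.7 + 8.3 + 2.1 = 16.1.
x-moment: 1.0·299 + 4.7·1747 + 8.3·1374 + 2.1·1719 = 23524.0; centroid 23524.0/16.1 ≈ 1461.12.
y-moment: 1.0·1456 + 4.7·1658 + 8.3·1272 + 2.1·1236 = 22401.8; centroid 22401.8/16.1 ≈ 1391.42.

(1461.1, 1391.4)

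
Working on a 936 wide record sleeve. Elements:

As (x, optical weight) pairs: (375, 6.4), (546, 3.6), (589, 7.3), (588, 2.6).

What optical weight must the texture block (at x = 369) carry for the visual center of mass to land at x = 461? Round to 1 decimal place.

Known weights sum to 6.4 + 3.6 + 7.3 + 2.6 = 19.9; their moment is 6.4·375 + 3.6·546 + 7.3·589 + 2.6·588 = 10194.1.
Balance at x = 461 requires (10194.1 + w·369) / (19.9 + w) = 461.
So w = (461·19.9 − 10194.1)/(369 − 461) = -1020.2/-92 ≈ 11.09.

w ≈ 11.1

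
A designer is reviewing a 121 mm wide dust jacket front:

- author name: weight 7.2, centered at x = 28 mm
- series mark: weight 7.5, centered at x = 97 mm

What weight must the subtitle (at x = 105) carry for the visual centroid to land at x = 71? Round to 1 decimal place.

Existing Σw = 14.7 (7.2 + 7.5); existing moment 7.2·28 + 7.5·97 = 929.1.
Balance at x = 71 requires (929.1 + w·105) / (14.7 + w) = 71.
Solving: w = (71·14.7 − 929.1) / (105 − 71) = 114.6 / 34 ≈ 3.37.

w ≈ 3.4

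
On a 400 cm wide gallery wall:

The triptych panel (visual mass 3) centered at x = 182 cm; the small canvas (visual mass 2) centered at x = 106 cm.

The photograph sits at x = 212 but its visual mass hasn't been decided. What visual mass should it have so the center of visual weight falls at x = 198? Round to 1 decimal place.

Existing Σw = 5 (3 + 2); existing moment 3·182 + 2·106 = 758.
For the centroid to hit 198: (758 + w·212) / (5 + w) = 198.
Rearranging, w·(212 − 198) = 198·5 − 758 = 232, so w ≈ 232/14 = 16.57.

w ≈ 16.6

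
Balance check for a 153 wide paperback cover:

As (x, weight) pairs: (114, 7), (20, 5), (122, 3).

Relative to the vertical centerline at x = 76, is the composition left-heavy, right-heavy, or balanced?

Total weight = 7 + 5 + 3 = 15.
Σw·x = 7·114 + 5·20 + 3·122 = 1264, so x̄ = 1264/15 ≈ 84.27.
84.3 lies right of the midline 76, so the layout is right-heavy.

right-heavy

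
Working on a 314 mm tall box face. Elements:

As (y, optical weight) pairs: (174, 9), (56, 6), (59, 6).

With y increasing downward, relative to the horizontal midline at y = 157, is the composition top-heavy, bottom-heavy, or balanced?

Weights sum to 9 + 6 + 6 = 21.
y: (9·174 + 6·56 + 6·59) / 21 = 2256 / 21 ≈ 107.43
107.4 lies above (smaller y than) the midline 157, so the layout is top-heavy.

top-heavy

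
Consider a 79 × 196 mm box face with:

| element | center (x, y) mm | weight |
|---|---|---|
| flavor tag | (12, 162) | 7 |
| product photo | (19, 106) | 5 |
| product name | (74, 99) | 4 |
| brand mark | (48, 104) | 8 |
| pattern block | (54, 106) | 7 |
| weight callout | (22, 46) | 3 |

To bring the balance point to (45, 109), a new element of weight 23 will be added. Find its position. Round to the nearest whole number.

(55, 106)

After adding the new element, total weight = 7 + 5 + 4 + 8 + 7 + 3 + 23 = 57.
x: need Σw·x = 57·45 = 2565. Existing = 7·12 + 5·19 + 4·74 + 8·48 + 7·54 + 3·22 = 1303. Remainder 1262 / 23 ≈ 54.87.
y: need Σw·y = 57·109 = 6213. Existing = 7·162 + 5·106 + 4·99 + 8·104 + 7·106 + 3·46 = 3772. Remainder 2441 / 23 ≈ 106.13.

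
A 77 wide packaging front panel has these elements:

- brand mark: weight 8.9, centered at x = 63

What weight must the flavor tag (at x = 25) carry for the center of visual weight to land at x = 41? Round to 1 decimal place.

The single fixed element contributes weight 8.9, moment 8.9·63 = 560.7.
Set Σw·x/Σw = 41: (560.7 + 25w) = 41·(8.9 + w).
Rearranging, w·(25 − 41) = 41·8.9 − 560.7 = -195.8, so w ≈ -195.8/-16 = 12.24.

w ≈ 12.2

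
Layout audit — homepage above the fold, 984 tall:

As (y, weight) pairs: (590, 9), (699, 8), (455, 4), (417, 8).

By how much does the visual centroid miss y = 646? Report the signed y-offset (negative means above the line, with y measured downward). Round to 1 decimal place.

≈ -92.3

Weights sum to 9 + 8 + 4 + 8 = 29.
y: (9·590 + 8·699 + 4·455 + 8·417) / 29 = 16058 / 29 ≈ 553.72
Offset from y = 646: 553.72 − 646 ≈ -92.28.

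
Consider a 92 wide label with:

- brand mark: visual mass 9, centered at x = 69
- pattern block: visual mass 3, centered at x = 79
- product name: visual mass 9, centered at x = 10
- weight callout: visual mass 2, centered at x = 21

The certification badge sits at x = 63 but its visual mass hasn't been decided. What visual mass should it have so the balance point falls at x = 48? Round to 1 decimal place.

Known weights sum to 9 + 3 + 9 + 2 = 23; their moment is 9·69 + 3·79 + 9·10 + 2·21 = 990.
Set Σw·x/Σw = 48: (990 + 63w) = 48·(23 + w).
Rearranging, w·(63 − 48) = 48·23 − 990 = 114, so w ≈ 114/15 = 7.60.

w ≈ 7.6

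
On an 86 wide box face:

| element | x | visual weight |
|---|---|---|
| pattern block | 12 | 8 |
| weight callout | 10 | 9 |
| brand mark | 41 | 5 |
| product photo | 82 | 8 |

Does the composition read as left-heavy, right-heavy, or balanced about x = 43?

left-heavy

Σw = 8 + 9 + 5 + 8 = 30.
x: (8·12 + 9·10 + 5·41 + 8·82) / 30 = 1047 / 30 ≈ 34.90
34.9 lies left of the midline 43, so the layout is left-heavy.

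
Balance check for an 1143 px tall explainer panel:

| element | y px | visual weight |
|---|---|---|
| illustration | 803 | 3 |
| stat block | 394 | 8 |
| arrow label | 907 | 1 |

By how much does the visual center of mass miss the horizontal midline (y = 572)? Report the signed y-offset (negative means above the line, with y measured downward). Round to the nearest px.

Total weight = 3 + 8 + 1 = 12.
Σw·y = 3·803 + 8·394 + 1·907 = 6468, so ȳ = 6468/12 ≈ 539.00.
Against y = 572, that's 539.00 − 572 = -33.00.

≈ -33 px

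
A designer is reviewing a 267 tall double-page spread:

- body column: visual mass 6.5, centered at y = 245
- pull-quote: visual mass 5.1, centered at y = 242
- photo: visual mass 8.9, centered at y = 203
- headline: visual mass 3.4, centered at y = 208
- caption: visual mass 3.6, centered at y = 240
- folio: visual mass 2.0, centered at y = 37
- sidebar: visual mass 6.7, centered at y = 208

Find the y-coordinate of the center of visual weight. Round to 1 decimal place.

y ≈ 211.9

Weights sum to 6.5 + 5.1 + 8.9 + 3.4 + 3.6 + 2.0 + 6.7 = 36.2.
Σw·y = 7672.2; ȳ = 7672.2/36.2 ≈ 211.94.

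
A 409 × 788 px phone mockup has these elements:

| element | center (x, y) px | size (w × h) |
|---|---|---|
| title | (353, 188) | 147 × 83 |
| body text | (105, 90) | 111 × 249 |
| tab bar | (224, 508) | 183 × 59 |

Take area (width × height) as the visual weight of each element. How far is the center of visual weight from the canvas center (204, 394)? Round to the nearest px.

Taking area as weight: title 147·83 = 12201, body text 111·249 = 27639, tab bar 183·59 = 10797. Sum 50637.
x-moment: 12201·353 + 27639·105 + 10797·224 = 9627576; centroid 9627576/50637 ≈ 190.13.
y-moment: 12201·188 + 27639·90 + 10797·508 = 10266174; centroid 10266174/50637 ≈ 202.74.
Offset from (204, 394): Δx ≈ -13.87, Δy ≈ -191.26; distance = √(Δx² + Δy²) ≈ 191.76.

≈ 192 px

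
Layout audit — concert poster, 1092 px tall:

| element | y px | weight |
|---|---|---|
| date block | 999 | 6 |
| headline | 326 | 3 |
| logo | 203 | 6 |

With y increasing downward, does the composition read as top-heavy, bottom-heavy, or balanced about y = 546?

balanced

Σw = 6 + 3 + 6 = 15.
Σw·y = 6·999 + 3·326 + 6·203 = 8190, so ȳ = 8190/15 ≈ 546.00.
546.00 = 546 exactly: balanced.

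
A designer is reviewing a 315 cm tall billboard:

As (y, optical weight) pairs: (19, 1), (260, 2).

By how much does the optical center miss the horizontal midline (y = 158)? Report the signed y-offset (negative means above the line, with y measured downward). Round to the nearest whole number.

Total weight = 1 + 2 = 3.
y-moment: 1·19 + 2·260 = 539; centroid 539/3 ≈ 179.67.
Difference: 179.67 − 158 ≈ 21.67.

≈ 22 cm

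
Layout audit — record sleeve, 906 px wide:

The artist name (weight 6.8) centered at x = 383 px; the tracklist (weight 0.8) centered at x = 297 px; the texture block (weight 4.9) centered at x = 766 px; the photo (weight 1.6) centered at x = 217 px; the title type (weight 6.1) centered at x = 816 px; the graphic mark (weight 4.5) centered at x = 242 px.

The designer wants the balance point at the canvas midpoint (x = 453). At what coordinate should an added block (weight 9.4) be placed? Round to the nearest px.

After adding the added block, total weight = 6.8 + 0.8 + 4.9 + 1.6 + 6.1 + 4.5 + 9.4 = 34.1.
x: need Σw·x = 34.1·453 = 15447.3. Existing = 6.8·383 + 0.8·297 + 4.9·766 + 1.6·217 + 6.1·816 + 4.5·242 = 13009.2. Remainder 2438.1 / 9.4 ≈ 259.37.

x ≈ 259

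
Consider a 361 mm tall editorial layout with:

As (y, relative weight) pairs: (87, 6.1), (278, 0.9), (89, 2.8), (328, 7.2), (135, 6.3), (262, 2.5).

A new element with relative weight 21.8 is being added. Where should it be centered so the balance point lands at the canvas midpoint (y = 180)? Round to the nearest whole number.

After adding the new element, total weight = 6.1 + 0.9 + 2.8 + 7.2 + 6.3 + 2.5 + 21.8 = 47.6.
Along y: (4897.2 + 21.8·y) / 47.6 = 180 (existing moment 6.1·87 + 0.9·278 + 2.8·89 + 7.2·328 + 6.3·135 + 2.5·262 = 4897.2) ⇒ y = (8568.0 − 4897.2) / 21.8 ≈ 168.39.

y ≈ 168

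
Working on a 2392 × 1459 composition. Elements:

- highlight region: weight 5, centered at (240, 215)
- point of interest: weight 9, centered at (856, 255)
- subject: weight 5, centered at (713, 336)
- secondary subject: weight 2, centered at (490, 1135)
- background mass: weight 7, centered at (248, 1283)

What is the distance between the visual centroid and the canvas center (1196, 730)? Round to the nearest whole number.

Σw = 5 + 9 + 5 + 2 + 7 = 28.
x-moment: 5·240 + 9·856 + 5·713 + 2·490 + 7·248 = 15185; centroid 15185/28 ≈ 542.32.
y-moment: 5·215 + 9·255 + 5·336 + 2·1135 + 7·1283 = 16301; centroid 16301/28 ≈ 582.18.
Relative to (1196, 730): Δ = (-653.68, -147.82); |Δ| = √(-653.68² + -147.82²) ≈ 670.18.

≈ 670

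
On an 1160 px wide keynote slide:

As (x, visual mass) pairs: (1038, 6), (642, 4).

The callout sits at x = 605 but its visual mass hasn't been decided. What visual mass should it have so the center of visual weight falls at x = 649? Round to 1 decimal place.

Existing Σw = 10 (6 + 4); existing moment 6·1038 + 4·642 = 8796.
Balance at x = 649 requires (8796 + w·605) / (10 + w) = 649.
So w = (649·10 − 8796)/(605 − 649) = -2306/-44 ≈ 52.41.

w ≈ 52.4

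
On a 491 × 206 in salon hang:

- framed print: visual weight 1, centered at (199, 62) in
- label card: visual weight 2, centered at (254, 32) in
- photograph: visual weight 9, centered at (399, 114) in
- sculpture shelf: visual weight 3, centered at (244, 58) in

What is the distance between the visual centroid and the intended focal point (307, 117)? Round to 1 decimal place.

≈ 40.3 in

Σw = 1 + 2 + 9 + 3 = 15.
Σw·x = 1·199 + 2·254 + 9·399 + 3·244 = 5030, so x̄ = 5030/15 ≈ 335.33.
Σw·y = 1·62 + 2·32 + 9·114 + 3·58 = 1326, so ȳ = 1326/15 ≈ 88.40.
From (307, 117): dx = 28.33, dy = -28.60, so the distance is √(dx²+dy²) ≈ 40.26.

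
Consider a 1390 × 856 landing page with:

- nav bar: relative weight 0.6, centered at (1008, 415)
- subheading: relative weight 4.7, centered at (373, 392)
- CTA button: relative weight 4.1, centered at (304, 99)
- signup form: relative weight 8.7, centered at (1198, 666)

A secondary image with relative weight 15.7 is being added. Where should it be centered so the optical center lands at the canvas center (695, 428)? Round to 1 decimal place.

(602.8, 393.3)

After adding the secondary image, total weight = 0.6 + 4.7 + 4.1 + 8.7 + 15.7 = 33.8.
Along x: (14026.9 + 15.7·x) / 33.8 = 695 (existing moment 0.6·1008 + 4.7·373 + 4.1·304 + 8.7·1198 = 14026.9) ⇒ x = (23491.0 − 14026.9) / 15.7 ≈ 602.81.
Along y: (8291.5 + 15.7·y) / 33.8 = 428 (existing moment 0.6·415 + 4.7·392 + 4.1·99 + 8.7·666 = 8291.5) ⇒ y = (14466.4 − 8291.5) / 15.7 ≈ 393.31.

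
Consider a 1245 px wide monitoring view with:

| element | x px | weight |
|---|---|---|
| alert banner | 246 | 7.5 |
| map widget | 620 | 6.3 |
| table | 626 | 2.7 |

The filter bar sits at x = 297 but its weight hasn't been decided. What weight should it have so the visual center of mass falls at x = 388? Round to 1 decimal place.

Existing Σw = 16.5 (7.5 + 6.3 + 2.7); existing moment 7.5·246 + 6.3·620 + 2.7·626 = 7441.2.
For the centroid to hit 388: (7441.2 + w·297) / (16.5 + w) = 388.
Solving: w = (388·16.5 − 7441.2) / (297 − 388) = -1039.2 / -91 ≈ 11.42.

w ≈ 11.4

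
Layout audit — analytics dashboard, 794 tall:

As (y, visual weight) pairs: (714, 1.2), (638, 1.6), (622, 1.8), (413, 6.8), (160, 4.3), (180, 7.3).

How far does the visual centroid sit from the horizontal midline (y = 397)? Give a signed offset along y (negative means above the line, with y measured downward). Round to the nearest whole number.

Σw = 1.2 + 1.6 + 1.8 + 6.8 + 4.3 + 7.3 = 23.0.
y: (1.2·714 + 1.6·638 + 1.8·622 + 6.8·413 + 4.3·160 + 7.3·180) / 23.0 = 7807.6 / 23.0 ≈ 339.46
Against y = 397, that's 339.46 − 397 = -57.54.

≈ -58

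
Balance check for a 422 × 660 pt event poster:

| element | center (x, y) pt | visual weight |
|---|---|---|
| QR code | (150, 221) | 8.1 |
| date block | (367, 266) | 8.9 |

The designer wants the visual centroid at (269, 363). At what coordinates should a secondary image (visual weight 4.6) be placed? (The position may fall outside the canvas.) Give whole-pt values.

(289, 801)

New total weight: (8.1 + 8.9) + 4.6 = 21.6.
Along x: (4481.3 + 4.6·x) / 21.6 = 269 (existing moment 8.1·150 + 8.9·367 = 4481.3) ⇒ x = (5810.4 − 4481.3) / 4.6 ≈ 288.93.
Along y: (4157.5 + 4.6·y) / 21.6 = 363 (existing moment 8.1·221 + 8.9·266 = 4157.5) ⇒ y = (7840.8 − 4157.5) / 4.6 ≈ 800.72.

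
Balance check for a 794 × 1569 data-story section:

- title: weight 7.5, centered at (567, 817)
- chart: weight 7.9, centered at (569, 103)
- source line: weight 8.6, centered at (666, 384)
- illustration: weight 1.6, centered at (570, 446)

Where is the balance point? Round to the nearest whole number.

Total weight = 7.5 + 7.9 + 8.6 + 1.6 = 25.6.
x: (7.5·567 + 7.9·569 + 8.6·666 + 1.6·570) / 25.6 = 15387.2 / 25.6 ≈ 601.06
y: (7.5·817 + 7.9·103 + 8.6·384 + 1.6·446) / 25.6 = 10957.2 / 25.6 ≈ 428.02

(601, 428)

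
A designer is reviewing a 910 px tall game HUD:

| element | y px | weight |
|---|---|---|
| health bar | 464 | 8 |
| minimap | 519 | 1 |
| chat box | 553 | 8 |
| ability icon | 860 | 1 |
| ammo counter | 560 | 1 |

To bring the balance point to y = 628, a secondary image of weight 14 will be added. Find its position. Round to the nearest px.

y ≈ 761

New total weight: (8 + 1 + 8 + 1 + 1) + 14 = 33.
Along y: (10075 + 14·y) / 33 = 628 (existing moment 8·464 + 1·519 + 8·553 + 1·860 + 1·560 = 10075) ⇒ y = (20724 − 10075) / 14 ≈ 760.64.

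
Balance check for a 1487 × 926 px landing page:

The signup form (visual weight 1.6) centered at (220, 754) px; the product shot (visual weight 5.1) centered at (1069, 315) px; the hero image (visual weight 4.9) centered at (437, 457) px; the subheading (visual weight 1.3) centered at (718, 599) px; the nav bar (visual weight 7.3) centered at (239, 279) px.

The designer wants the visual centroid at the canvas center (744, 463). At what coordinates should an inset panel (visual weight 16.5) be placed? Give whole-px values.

(1011, 553)

After adding the inset panel, total weight = 1.6 + 5.1 + 4.9 + 1.3 + 7.3 + 16.5 = 36.7.
x: target moment 36.7×744 = 27304.8; current 1.6·220 + 5.1·1069 + 4.9·437 + 1.3·718 + 7.3·239 = 10623.3; the inset panel supplies 16681.5, so x = 16681.5/16.5 ≈ 1011.00.
y: target moment 36.7×463 = 16992.1; current 1.6·754 + 5.1·315 + 4.9·457 + 1.3·599 + 7.3·279 = 7867.6; the inset panel supplies 9124.5, so y = 9124.5/16.5 ≈ 553.00.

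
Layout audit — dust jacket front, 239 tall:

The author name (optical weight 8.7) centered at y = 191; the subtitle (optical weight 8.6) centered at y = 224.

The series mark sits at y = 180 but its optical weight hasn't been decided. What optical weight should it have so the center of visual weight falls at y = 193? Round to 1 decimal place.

Known weights sum to 8.7 + 8.6 = 17.3; their moment is 8.7·191 + 8.6·224 = 3588.1.
Balance at y = 193 requires (3588.1 + w·180) / (17.3 + w) = 193.
So w = (193·17.3 − 3588.1)/(180 − 193) = -249.2/-13 ≈ 19.17.

w ≈ 19.2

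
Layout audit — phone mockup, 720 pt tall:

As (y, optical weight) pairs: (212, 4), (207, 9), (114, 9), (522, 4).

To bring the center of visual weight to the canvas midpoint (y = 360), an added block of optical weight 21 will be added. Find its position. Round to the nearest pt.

After adding the added block, total weight = 4 + 9 + 9 + 4 + 21 = 47.
y: target moment 47×360 = 16920; current 4·212 + 9·207 + 9·114 + 4·522 = 5825; the added block supplies 11095, so y = 11095/21 ≈ 528.33.

y ≈ 528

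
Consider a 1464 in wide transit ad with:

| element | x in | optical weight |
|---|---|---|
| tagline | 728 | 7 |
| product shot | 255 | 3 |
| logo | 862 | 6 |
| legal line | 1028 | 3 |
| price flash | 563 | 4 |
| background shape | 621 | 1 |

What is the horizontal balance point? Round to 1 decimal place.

x ≈ 707.9

Weights sum to 7 + 3 + 6 + 3 + 4 + 1 = 24.
Σw·x = 16990; x̄ = 16990/24 ≈ 707.92.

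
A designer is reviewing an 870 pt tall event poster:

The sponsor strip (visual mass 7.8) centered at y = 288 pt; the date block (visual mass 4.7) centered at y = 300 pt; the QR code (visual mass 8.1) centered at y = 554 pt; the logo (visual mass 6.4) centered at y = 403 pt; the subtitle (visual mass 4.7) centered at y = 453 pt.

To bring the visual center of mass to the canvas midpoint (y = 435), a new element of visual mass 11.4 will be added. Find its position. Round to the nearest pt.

New total weight: (7.8 + 4.7 + 8.1 + 6.4 + 4.7) + 11.4 = 43.1.
y: need Σw·y = 43.1·435 = 18748.5. Existing = 7.8·288 + 4.7·300 + 8.1·554 + 6.4·403 + 4.7·453 = 12852.1. Remainder 5896.4 / 11.4 ≈ 517.23.

y ≈ 517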